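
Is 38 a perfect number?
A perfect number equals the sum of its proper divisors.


Proper divisors of 38: 1, 2, 19
Sum = 1 + 2 + 19 = 22

No, 38 is not perfect (22 ≠ 38)


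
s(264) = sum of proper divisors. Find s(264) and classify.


Proper divisors: 1, 2, 3, 4, 6, 8, 11, 12, 22, 24, 33, 44, 66, 88, 132
Sum = 1 + 2 + 3 + 4 + 6 + 8 + 11 + 12 + 22 + 24 + 33 + 44 + 66 + 88 + 132 = 456
456 > 264 → abundant

s(264) = 456 (abundant)


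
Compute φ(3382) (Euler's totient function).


3382 = 2 × 19 × 89
Prime factors: 2, 19, 89
φ(3382) = 3382 × (1-1/2) × (1-1/19) × (1-1/89)
= 3382 × 1/2 × 18/19 × 88/89 = 1584

φ(3382) = 1584


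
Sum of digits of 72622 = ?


7 + 2 + 6 + 2 + 2 = 19


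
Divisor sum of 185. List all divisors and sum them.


Divisors of 185: 1, 5, 37, 185
Sum = 1 + 5 + 37 + 185 = 228

σ(185) = 228


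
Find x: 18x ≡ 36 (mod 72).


GCD(18, 72) = 18 divides 36
Divide: 1x ≡ 2 (mod 4)
x ≡ 2 (mod 4)


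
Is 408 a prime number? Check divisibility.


408 / 2 = 204 (exact division)
408 is NOT prime.

No, 408 is not prime


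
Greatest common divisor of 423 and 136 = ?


423 = 3 * 136 + 15
136 = 9 * 15 + 1
15 = 15 * 1 + 0
GCD = 1


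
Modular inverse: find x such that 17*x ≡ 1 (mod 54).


Use the extended Euclidean algorithm on (54, 17); each row r = 54*s + 17*t:
r=54, s=1, t=0
r=17, s=0, t=1
q=3: r=3, s=1, t=-3   [54*(1) + 17*(-3) = 3]
q=5: r=2, s=-5, t=16   [54*(-5) + 17*(16) = 2]
q=1: r=1, s=6, t=-19   [54*(6) + 17*(-19) = 1]
q=2: r=0, s=-17, t=54   [54*(-17) + 17*(54) = 0]
GCD = 1 with t = -19, so 17*(-19) ≡ 1 (mod 54)
Inverse = -19 mod 54 = 35
Check: 17 * 35 = 595 ≡ 1 (mod 54)

17^(-1) ≡ 35 (mod 54)


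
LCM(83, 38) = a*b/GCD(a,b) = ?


GCD(83, 38) = 1
LCM = 83*38/1 = 3154/1 = 3154

LCM = 3154


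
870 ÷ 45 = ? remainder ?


870 = 45 * 19 + 15
Check: 855 + 15 = 870

q = 19, r = 15


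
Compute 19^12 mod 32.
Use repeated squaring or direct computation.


19^1 mod 32 = 19
19^2 mod 32 = 9
19^3 mod 32 = 11
19^4 mod 32 = 17
19^5 mod 32 = 3
19^6 mod 32 = 25
19^7 mod 32 = 27
19^8 mod 32 = 1
19^9 mod 32 = 19
19^10 mod 32 = 9
19^11 mod 32 = 11
19^12 mod 32 = 17


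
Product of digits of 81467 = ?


8 × 1 × 4 × 6 × 7 = 1344


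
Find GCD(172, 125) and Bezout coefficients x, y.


Tabular extended Euclidean (each row: r = 172*s + 125*t):
r=172, s=1, t=0
r=125, s=0, t=1
q=1: r=47, s=1, t=-1   [172*(1) + 125*(-1) = 47]
q=2: r=31, s=-2, t=3   [172*(-2) + 125*(3) = 31]
q=1: r=16, s=3, t=-4   [172*(3) + 125*(-4) = 16]
q=1: r=15, s=-5, t=7   [172*(-5) + 125*(7) = 15]
q=1: r=1, s=8, t=-11   [172*(8) + 125*(-11) = 1]
q=15: r=0, s=-125, t=172   [172*(-125) + 125*(172) = 0]
GCD = 1; from the row with r=1: x=8, y=-11
Check: 172*(8) + 125*(-11) = 1376 - 1375 = 1

GCD = 1, x = 8, y = -11


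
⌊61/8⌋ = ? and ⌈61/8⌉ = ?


61/8 = 7.6250
floor = 7
ceil = 8

floor = 7, ceil = 8


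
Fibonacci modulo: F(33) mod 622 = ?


F(k) mod 622 for k=1..33:
1, 1, 2, 3, 5, 8, 13, 21, 34, 55, 89, 144, 233, 377, 610, 365, 353, 96, 449, 545, 372, 295, 45, 340, 385, 103, 488, 591, 457, 426, 261, 65, 326
F(33) mod 622 = 326


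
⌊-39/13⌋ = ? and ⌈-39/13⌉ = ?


-39/13 = -3.0000
floor = -3
ceil = -3

floor = -3, ceil = -3


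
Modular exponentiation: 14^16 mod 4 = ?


14^1 mod 4 = 2
14^2 mod 4 = 0
14^3 mod 4 = 0
14^4 mod 4 = 0
14^5 mod 4 = 0
14^6 mod 4 = 0
14^7 mod 4 = 0
14^8 mod 4 = 0
14^9 mod 4 = 0
14^10 mod 4 = 0
14^11 mod 4 = 0
14^12 mod 4 = 0
14^13 mod 4 = 0
14^14 mod 4 = 0
14^15 mod 4 = 0
14^16 mod 4 = 0


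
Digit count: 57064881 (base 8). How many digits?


57064881 in base 8 = 331536661
Number of digits = 9

9 digits (base 8)


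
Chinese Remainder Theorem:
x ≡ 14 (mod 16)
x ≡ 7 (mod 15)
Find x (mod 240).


M = 16*15 = 240
M1 = M/16 = 15, M2 = M/15 = 16
M1^(-1) mod 16 = 15, M2^(-1) mod 15 = 1
x = 14*15*15 + 7*16*1 = 3262
3262 mod 240 = 142
Check: 142 mod 16 = 14 ✓, 142 mod 15 = 7 ✓

x ≡ 142 (mod 240)


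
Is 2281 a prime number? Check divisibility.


Check divisors up to sqrt(2281) = 47.7598
No divisors found.
2281 is prime.

Yes, 2281 is prime


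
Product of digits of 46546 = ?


4 × 6 × 5 × 4 × 6 = 2880


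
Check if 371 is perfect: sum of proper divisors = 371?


Proper divisors of 371: 1, 7, 53
Sum = 1 + 7 + 53 = 61

No, 371 is not perfect (61 ≠ 371)


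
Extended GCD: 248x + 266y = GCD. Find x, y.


Tabular extended Euclidean (each row: r = 248*s + 266*t):
r=248, s=1, t=0
r=266, s=0, t=1
q=0: r=248, s=1, t=0   [248*(1) + 266*(0) = 248]
q=1: r=18, s=-1, t=1   [248*(-1) + 266*(1) = 18]
q=13: r=14, s=14, t=-13   [248*(14) + 266*(-13) = 14]
q=1: r=4, s=-15, t=14   [248*(-15) + 266*(14) = 4]
q=3: r=2, s=59, t=-55   [248*(59) + 266*(-55) = 2]
q=2: r=0, s=-133, t=124   [248*(-133) + 266*(124) = 0]
GCD = 2; from the row with r=2: x=59, y=-55
Check: 248*(59) + 266*(-55) = 14632 - 14630 = 2

GCD = 2, x = 59, y = -55


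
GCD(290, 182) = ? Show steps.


290 = 1 * 182 + 108
182 = 1 * 108 + 74
108 = 1 * 74 + 34
74 = 2 * 34 + 6
34 = 5 * 6 + 4
6 = 1 * 4 + 2
4 = 2 * 2 + 0
GCD = 2


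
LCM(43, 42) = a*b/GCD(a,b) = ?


GCD(43, 42) = 1
LCM = 43*42/1 = 1806/1 = 1806

LCM = 1806


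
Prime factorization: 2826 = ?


2826 / 2 = 1413
1413 / 3 = 471
471 / 3 = 157
157 / 157 = 1
2826 = 2 × 3^2 × 157


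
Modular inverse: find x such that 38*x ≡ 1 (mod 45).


Use the extended Euclidean algorithm on (45, 38); each row r = 45*s + 38*t:
r=45, s=1, t=0
r=38, s=0, t=1
q=1: r=7, s=1, t=-1   [45*(1) + 38*(-1) = 7]
q=5: r=3, s=-5, t=6   [45*(-5) + 38*(6) = 3]
q=2: r=1, s=11, t=-13   [45*(11) + 38*(-13) = 1]
q=3: r=0, s=-38, t=45   [45*(-38) + 38*(45) = 0]
GCD = 1 with t = -13, so 38*(-13) ≡ 1 (mod 45)
Inverse = -13 mod 45 = 32
Check: 38 * 32 = 1216 ≡ 1 (mod 45)

38^(-1) ≡ 32 (mod 45)


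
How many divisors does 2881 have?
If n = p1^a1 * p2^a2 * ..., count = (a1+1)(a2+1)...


2881 = 43^1 × 67^1
d(2881) = (1+1) × (1+1) = 4

4 divisors


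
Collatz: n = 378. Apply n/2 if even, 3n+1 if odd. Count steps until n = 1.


378 → 189 → 568 → 284 → 142 → 71 → 214 → 107 → 322 → 161 → 484 → 242 → 121 → 364 → 182 → 91 → 274 → 137 → 412 → 206 → 103 → 310 → 155 → 466 → 233 → 700 → 350 → 175 → 526 → 263 → 790 → 395 → 1186 → 593 → 1780 → 890 → 445 → 1336 → 668 → 334 → 167 → 502 → 251 → 754 → 377 → 1132 → 566 → 283 → 850 → 425 → 1276 → 638 → 319 → 958 → 479 → 1438 → 719 → 2158 → 1079 → 3238 → 1619 → 4858 → 2429 → 7288 → 3644 → 1822 → 911 → 2734 → 1367 → 4102 → 2051 → 6154 → 3077 → 9232 → 4616 → 2308 → 1154 → 577 → 1732 → 866 → 433 → 1300 → 650 → 325 → 976 → 488 → 244 → 122 → 61 → 184 → 92 → 46 → 23 → 70 → 35 → 106 → 53 → 160 → 80 → 40 → 20 → 10 → 5 → 16 → 8 → 4 → 2 → 1
Total steps = 107

107 steps


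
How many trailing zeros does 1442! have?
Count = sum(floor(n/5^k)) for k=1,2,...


floor(1442/5) = 288
floor(1442/25) = 57
floor(1442/125) = 11
floor(1442/625) = 2
Total = 358

358 trailing zeros


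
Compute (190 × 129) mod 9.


190 × 129 = 24510
24510 mod 9 = 3


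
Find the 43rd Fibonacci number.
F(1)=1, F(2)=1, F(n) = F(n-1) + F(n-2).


Sequence: 1, 1, 2, 3, 5, 8, 13, 21, 34, 55, 89, 144, 233, 377, 610, 987, 1597, 2584, 4181, 6765, 10946, 17711, 28657, 46368, 75025, 121393, 196418, 317811, 514229, 832040, 1346269, 2178309, 3524578, 5702887, 9227465, 14930352, 24157817, 39088169, 63245986, 102334155, 165580141, 267914296, 433494437
F(43) = 433494437


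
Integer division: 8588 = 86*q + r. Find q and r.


8588 = 86 * 99 + 74
Check: 8514 + 74 = 8588

q = 99, r = 74


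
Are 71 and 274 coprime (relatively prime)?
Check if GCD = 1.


Euclidean algorithm:
274 = 3 * 71 + 61
71 = 1 * 61 + 10
61 = 6 * 10 + 1
10 = 10 * 1 + 0
GCD(71, 274) = 1

Yes, coprime (GCD = 1)


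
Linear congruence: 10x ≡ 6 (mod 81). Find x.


GCD(10, 81) = 1, unique solution
a^(-1) mod 81 = 73
x = 73 * 6 mod 81 = 33

x ≡ 33 (mod 81)


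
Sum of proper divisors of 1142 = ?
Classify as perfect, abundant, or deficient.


Proper divisors: 1, 2, 571
Sum = 1 + 2 + 571 = 574
574 < 1142 → deficient

s(1142) = 574 (deficient)


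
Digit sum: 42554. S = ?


4 + 2 + 5 + 5 + 4 = 20


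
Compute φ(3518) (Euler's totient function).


3518 = 2 × 1759
Prime factors: 2, 1759
φ(3518) = 3518 × (1-1/2) × (1-1/1759)
= 3518 × 1/2 × 1758/1759 = 1758

φ(3518) = 1758


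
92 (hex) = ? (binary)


92 (base 16) = 146 (decimal)
146 (decimal) = 10010010 (base 2)


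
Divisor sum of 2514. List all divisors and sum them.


Divisors of 2514: 1, 2, 3, 6, 419, 838, 1257, 2514
Sum = 1 + 2 + 3 + 6 + 419 + 838 + 1257 + 2514 = 5040

σ(2514) = 5040


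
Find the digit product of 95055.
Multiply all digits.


9 × 5 × 0 × 5 × 5 = 0


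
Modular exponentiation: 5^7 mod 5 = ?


5^1 mod 5 = 0
5^2 mod 5 = 0
5^3 mod 5 = 0
5^4 mod 5 = 0
5^5 mod 5 = 0
5^6 mod 5 = 0
5^7 mod 5 = 0


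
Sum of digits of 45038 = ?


4 + 5 + 0 + 3 + 8 = 20


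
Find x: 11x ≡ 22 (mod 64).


GCD(11, 64) = 1, unique solution
a^(-1) mod 64 = 35
x = 35 * 22 mod 64 = 2

x ≡ 2 (mod 64)


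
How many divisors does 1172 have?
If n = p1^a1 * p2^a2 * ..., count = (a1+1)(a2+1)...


1172 = 2^2 × 293^1
d(1172) = (2+1) × (1+1) = 6

6 divisors


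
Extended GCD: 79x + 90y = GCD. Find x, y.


Tabular extended Euclidean (each row: r = 79*s + 90*t):
r=79, s=1, t=0
r=90, s=0, t=1
q=0: r=79, s=1, t=0   [79*(1) + 90*(0) = 79]
q=1: r=11, s=-1, t=1   [79*(-1) + 90*(1) = 11]
q=7: r=2, s=8, t=-7   [79*(8) + 90*(-7) = 2]
q=5: r=1, s=-41, t=36   [79*(-41) + 90*(36) = 1]
q=2: r=0, s=90, t=-79   [79*(90) + 90*(-79) = 0]
GCD = 1; from the row with r=1: x=-41, y=36
Check: 79*(-41) + 90*(36) = -3239 + 3240 = 1

GCD = 1, x = -41, y = 36


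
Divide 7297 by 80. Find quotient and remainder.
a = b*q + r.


7297 = 80 * 91 + 17
Check: 7280 + 17 = 7297

q = 91, r = 17


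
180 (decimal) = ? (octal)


180 (base 10) = 180 (decimal)
180 (decimal) = 264 (base 8)


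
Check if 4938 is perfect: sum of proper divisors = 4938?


Proper divisors of 4938: 1, 2, 3, 6, 823, 1646, 2469
Sum = 1 + 2 + 3 + 6 + 823 + 1646 + 2469 = 4950

No, 4938 is not perfect (4950 ≠ 4938)


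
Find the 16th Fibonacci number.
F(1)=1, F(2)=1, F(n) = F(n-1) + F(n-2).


Sequence: 1, 1, 2, 3, 5, 8, 13, 21, 34, 55, 89, 144, 233, 377, 610, 987
F(16) = 987


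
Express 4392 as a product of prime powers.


4392 / 2 = 2196
2196 / 2 = 1098
1098 / 2 = 549
549 / 3 = 183
183 / 3 = 61
61 / 61 = 1
4392 = 2^3 × 3^2 × 61


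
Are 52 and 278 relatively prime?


Euclidean algorithm:
278 = 5 * 52 + 18
52 = 2 * 18 + 16
18 = 1 * 16 + 2
16 = 8 * 2 + 0
GCD(52, 278) = 2

No, not coprime (GCD = 2)


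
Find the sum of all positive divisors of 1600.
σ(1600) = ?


Divisors of 1600: 1, 2, 4, 5, 8, 10, 16, 20, 25, 32, 40, 50, 64, 80, 100, 160, 200, 320, 400, 800, 1600
Sum = 1 + 2 + 4 + 5 + 8 + 10 + 16 + 20 + 25 + 32 + 40 + 50 + 64 + 80 + 100 + 160 + 200 + 320 + 400 + 800 + 1600 = 3937

σ(1600) = 3937


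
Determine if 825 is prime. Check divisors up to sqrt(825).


825 / 3 = 275 (exact division)
825 is NOT prime.

No, 825 is not prime


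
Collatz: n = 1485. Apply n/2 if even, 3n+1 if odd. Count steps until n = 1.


1485 → 4456 → 2228 → 1114 → 557 → 1672 → 836 → 418 → 209 → 628 → 314 → 157 → 472 → 236 → 118 → 59 → 178 → 89 → 268 → 134 → 67 → 202 → 101 → 304 → 152 → 76 → 38 → 19 → 58 → 29 → 88 → 44 → 22 → 11 → 34 → 17 → 52 → 26 → 13 → 40 → 20 → 10 → 5 → 16 → 8 → 4 → 2 → 1
Total steps = 47

47 steps


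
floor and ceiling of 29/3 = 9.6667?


29/3 = 9.6667
floor = 9
ceil = 10

floor = 9, ceil = 10


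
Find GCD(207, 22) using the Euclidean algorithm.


207 = 9 * 22 + 9
22 = 2 * 9 + 4
9 = 2 * 4 + 1
4 = 4 * 1 + 0
GCD = 1


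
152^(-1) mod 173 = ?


Use the extended Euclidean algorithm on (173, 152); each row r = 173*s + 152*t:
r=173, s=1, t=0
r=152, s=0, t=1
q=1: r=21, s=1, t=-1   [173*(1) + 152*(-1) = 21]
q=7: r=5, s=-7, t=8   [173*(-7) + 152*(8) = 5]
q=4: r=1, s=29, t=-33   [173*(29) + 152*(-33) = 1]
q=5: r=0, s=-152, t=173   [173*(-152) + 152*(173) = 0]
GCD = 1 with t = -33, so 152*(-33) ≡ 1 (mod 173)
Inverse = -33 mod 173 = 140
Check: 152 * 140 = 21280 ≡ 1 (mod 173)

152^(-1) ≡ 140 (mod 173)


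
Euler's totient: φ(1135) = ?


1135 = 5 × 227
Prime factors: 5, 227
φ(1135) = 1135 × (1-1/5) × (1-1/227)
= 1135 × 4/5 × 226/227 = 904

φ(1135) = 904


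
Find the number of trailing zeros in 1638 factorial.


floor(1638/5) = 327
floor(1638/25) = 65
floor(1638/125) = 13
floor(1638/625) = 2
Total = 407

407 trailing zeros


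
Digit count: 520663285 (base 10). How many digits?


520663285 has 9 digits in base 10
floor(log10(520663285)) + 1 = floor(8.7166) + 1 = 9

9 digits (base 10)


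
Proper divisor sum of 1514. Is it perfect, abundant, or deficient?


Proper divisors: 1, 2, 757
Sum = 1 + 2 + 757 = 760
760 < 1514 → deficient

s(1514) = 760 (deficient)


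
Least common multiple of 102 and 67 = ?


GCD(102, 67) = 1
LCM = 102*67/1 = 6834/1 = 6834

LCM = 6834


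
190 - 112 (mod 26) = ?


190 - 112 = 78
78 mod 26 = 0


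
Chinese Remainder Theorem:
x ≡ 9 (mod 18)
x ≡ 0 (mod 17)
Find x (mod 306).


M = 18*17 = 306
M1 = M/18 = 17, M2 = M/17 = 18
M1^(-1) mod 18 = 17, M2^(-1) mod 17 = 1
x = 9*17*17 + 0*18*1 = 2601
2601 mod 306 = 153
Check: 153 mod 18 = 9 ✓, 153 mod 17 = 0 ✓

x ≡ 153 (mod 306)


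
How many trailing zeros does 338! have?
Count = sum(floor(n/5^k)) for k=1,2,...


floor(338/5) = 67
floor(338/25) = 13
floor(338/125) = 2
Total = 82

82 trailing zeros


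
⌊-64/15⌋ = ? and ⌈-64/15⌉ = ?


-64/15 = -4.2667
floor = -5
ceil = -4

floor = -5, ceil = -4


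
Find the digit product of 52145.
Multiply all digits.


5 × 2 × 1 × 4 × 5 = 200


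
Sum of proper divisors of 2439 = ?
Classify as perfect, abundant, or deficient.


Proper divisors: 1, 3, 9, 271, 813
Sum = 1 + 3 + 9 + 271 + 813 = 1097
1097 < 2439 → deficient

s(2439) = 1097 (deficient)


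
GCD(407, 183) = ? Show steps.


407 = 2 * 183 + 41
183 = 4 * 41 + 19
41 = 2 * 19 + 3
19 = 6 * 3 + 1
3 = 3 * 1 + 0
GCD = 1


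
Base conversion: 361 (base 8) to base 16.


361 (base 8) = 241 (decimal)
241 (decimal) = F1 (base 16)


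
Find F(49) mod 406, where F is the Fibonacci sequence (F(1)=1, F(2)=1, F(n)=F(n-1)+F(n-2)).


F(k) mod 406 for k=1..49:
1, 1, 2, 3, 5, 8, 13, 21, 34, 55, 89, 144, 233, 377, 204, 175, 379, 148, 121, 269, 390, 253, 237, 84, 321, 405, 320, 319, 233, 146, 379, 119, 92, 211, 303, 108, 5, 113, 118, 231, 349, 174, 117, 291, 2, 293, 295, 182, 71
F(49) mod 406 = 71


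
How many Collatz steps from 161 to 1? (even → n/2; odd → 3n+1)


161 → 484 → 242 → 121 → 364 → 182 → 91 → 274 → 137 → 412 → 206 → 103 → 310 → 155 → 466 → 233 → 700 → 350 → 175 → 526 → 263 → 790 → 395 → 1186 → 593 → 1780 → 890 → 445 → 1336 → 668 → 334 → 167 → 502 → 251 → 754 → 377 → 1132 → 566 → 283 → 850 → 425 → 1276 → 638 → 319 → 958 → 479 → 1438 → 719 → 2158 → 1079 → 3238 → 1619 → 4858 → 2429 → 7288 → 3644 → 1822 → 911 → 2734 → 1367 → 4102 → 2051 → 6154 → 3077 → 9232 → 4616 → 2308 → 1154 → 577 → 1732 → 866 → 433 → 1300 → 650 → 325 → 976 → 488 → 244 → 122 → 61 → 184 → 92 → 46 → 23 → 70 → 35 → 106 → 53 → 160 → 80 → 40 → 20 → 10 → 5 → 16 → 8 → 4 → 2 → 1
Total steps = 98

98 steps


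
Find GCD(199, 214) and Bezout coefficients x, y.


Tabular extended Euclidean (each row: r = 199*s + 214*t):
r=199, s=1, t=0
r=214, s=0, t=1
q=0: r=199, s=1, t=0   [199*(1) + 214*(0) = 199]
q=1: r=15, s=-1, t=1   [199*(-1) + 214*(1) = 15]
q=13: r=4, s=14, t=-13   [199*(14) + 214*(-13) = 4]
q=3: r=3, s=-43, t=40   [199*(-43) + 214*(40) = 3]
q=1: r=1, s=57, t=-53   [199*(57) + 214*(-53) = 1]
q=3: r=0, s=-214, t=199   [199*(-214) + 214*(199) = 0]
GCD = 1; from the row with r=1: x=57, y=-53
Check: 199*(57) + 214*(-53) = 11343 - 11342 = 1

GCD = 1, x = 57, y = -53


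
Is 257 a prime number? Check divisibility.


Check divisors up to sqrt(257) = 16.0312
No divisors found.
257 is prime.

Yes, 257 is prime


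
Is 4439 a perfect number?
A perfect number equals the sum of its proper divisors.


Proper divisors of 4439: 1, 23, 193
Sum = 1 + 23 + 193 = 217

No, 4439 is not perfect (217 ≠ 4439)


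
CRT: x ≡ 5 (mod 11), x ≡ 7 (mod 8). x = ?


M = 11*8 = 88
M1 = M/11 = 8, M2 = M/8 = 11
M1^(-1) mod 11 = 7, M2^(-1) mod 8 = 3
x = 5*8*7 + 7*11*3 = 511
511 mod 88 = 71
Check: 71 mod 11 = 5 ✓, 71 mod 8 = 7 ✓

x ≡ 71 (mod 88)


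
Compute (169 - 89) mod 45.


169 - 89 = 80
80 mod 45 = 35


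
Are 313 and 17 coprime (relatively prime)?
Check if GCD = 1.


Euclidean algorithm:
313 = 18 * 17 + 7
17 = 2 * 7 + 3
7 = 2 * 3 + 1
3 = 3 * 1 + 0
GCD(313, 17) = 1

Yes, coprime (GCD = 1)


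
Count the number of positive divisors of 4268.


4268 = 2^2 × 11^1 × 97^1
d(4268) = (2+1) × (1+1) × (1+1) = 12

12 divisors


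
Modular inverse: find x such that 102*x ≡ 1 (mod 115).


Use the extended Euclidean algorithm on (115, 102); each row r = 115*s + 102*t:
r=115, s=1, t=0
r=102, s=0, t=1
q=1: r=13, s=1, t=-1   [115*(1) + 102*(-1) = 13]
q=7: r=11, s=-7, t=8   [115*(-7) + 102*(8) = 11]
q=1: r=2, s=8, t=-9   [115*(8) + 102*(-9) = 2]
q=5: r=1, s=-47, t=53   [115*(-47) + 102*(53) = 1]
q=2: r=0, s=102, t=-115   [115*(102) + 102*(-115) = 0]
GCD = 1 with t = 53, so 102*(53) ≡ 1 (mod 115)
Inverse = 53 mod 115 = 53
Check: 102 * 53 = 5406 ≡ 1 (mod 115)

102^(-1) ≡ 53 (mod 115)


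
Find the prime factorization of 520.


520 / 2 = 260
260 / 2 = 130
130 / 2 = 65
65 / 5 = 13
13 / 13 = 1
520 = 2^3 × 5 × 13


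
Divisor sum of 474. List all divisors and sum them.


Divisors of 474: 1, 2, 3, 6, 79, 158, 237, 474
Sum = 1 + 2 + 3 + 6 + 79 + 158 + 237 + 474 = 960

σ(474) = 960


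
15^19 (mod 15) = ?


15^1 mod 15 = 0
15^2 mod 15 = 0
15^3 mod 15 = 0
15^4 mod 15 = 0
15^5 mod 15 = 0
15^6 mod 15 = 0
15^7 mod 15 = 0
15^8 mod 15 = 0
15^9 mod 15 = 0
15^10 mod 15 = 0
15^11 mod 15 = 0
15^12 mod 15 = 0
15^13 mod 15 = 0
15^14 mod 15 = 0
15^15 mod 15 = 0
15^16 mod 15 = 0
15^17 mod 15 = 0
15^18 mod 15 = 0
15^19 mod 15 = 0


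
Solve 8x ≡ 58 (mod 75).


GCD(8, 75) = 1, unique solution
a^(-1) mod 75 = 47
x = 47 * 58 mod 75 = 26

x ≡ 26 (mod 75)


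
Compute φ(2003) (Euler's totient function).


2003 = 2003
Prime factors: 2003
φ(2003) = 2003 × (1-1/2003)
= 2003 × 2002/2003 = 2002

φ(2003) = 2002


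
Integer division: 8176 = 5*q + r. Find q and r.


8176 = 5 * 1635 + 1
Check: 8175 + 1 = 8176

q = 1635, r = 1


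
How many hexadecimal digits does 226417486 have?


226417486 in base 16 = D7EDB4E
Number of digits = 7

7 digits (base 16)


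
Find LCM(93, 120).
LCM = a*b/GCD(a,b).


GCD(93, 120) = 3
LCM = 93*120/3 = 11160/3 = 3720

LCM = 3720


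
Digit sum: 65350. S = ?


6 + 5 + 3 + 5 + 0 = 19


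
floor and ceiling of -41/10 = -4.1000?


-41/10 = -4.1000
floor = -5
ceil = -4

floor = -5, ceil = -4


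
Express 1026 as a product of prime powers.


1026 / 2 = 513
513 / 3 = 171
171 / 3 = 57
57 / 3 = 19
19 / 19 = 1
1026 = 2 × 3^3 × 19


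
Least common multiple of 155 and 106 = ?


GCD(155, 106) = 1
LCM = 155*106/1 = 16430/1 = 16430

LCM = 16430


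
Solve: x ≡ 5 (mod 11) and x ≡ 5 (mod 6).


M = 11*6 = 66
M1 = M/11 = 6, M2 = M/6 = 11
M1^(-1) mod 11 = 2, M2^(-1) mod 6 = 5
x = 5*6*2 + 5*11*5 = 335
335 mod 66 = 5
Check: 5 mod 11 = 5 ✓, 5 mod 6 = 5 ✓

x ≡ 5 (mod 66)


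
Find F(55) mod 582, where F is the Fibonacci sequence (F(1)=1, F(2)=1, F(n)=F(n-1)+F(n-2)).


F(k) mod 582 for k=1..55:
1, 1, 2, 3, 5, 8, 13, 21, 34, 55, 89, 144, 233, 377, 28, 405, 433, 256, 107, 363, 470, 251, 139, 390, 529, 337, 284, 39, 323, 362, 103, 465, 568, 451, 437, 306, 161, 467, 46, 513, 559, 490, 467, 375, 260, 53, 313, 366, 97, 463, 560, 441, 419, 278, 115
F(55) mod 582 = 115


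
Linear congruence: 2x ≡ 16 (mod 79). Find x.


GCD(2, 79) = 1, unique solution
a^(-1) mod 79 = 40
x = 40 * 16 mod 79 = 8

x ≡ 8 (mod 79)


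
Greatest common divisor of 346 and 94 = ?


346 = 3 * 94 + 64
94 = 1 * 64 + 30
64 = 2 * 30 + 4
30 = 7 * 4 + 2
4 = 2 * 2 + 0
GCD = 2


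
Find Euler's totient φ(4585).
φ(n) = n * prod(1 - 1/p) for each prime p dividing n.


4585 = 5 × 7 × 131
Prime factors: 5, 7, 131
φ(4585) = 4585 × (1-1/5) × (1-1/7) × (1-1/131)
= 4585 × 4/5 × 6/7 × 130/131 = 3120

φ(4585) = 3120


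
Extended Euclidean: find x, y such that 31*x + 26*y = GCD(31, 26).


Tabular extended Euclidean (each row: r = 31*s + 26*t):
r=31, s=1, t=0
r=26, s=0, t=1
q=1: r=5, s=1, t=-1   [31*(1) + 26*(-1) = 5]
q=5: r=1, s=-5, t=6   [31*(-5) + 26*(6) = 1]
q=5: r=0, s=26, t=-31   [31*(26) + 26*(-31) = 0]
GCD = 1; from the row with r=1: x=-5, y=6
Check: 31*(-5) + 26*(6) = -155 + 156 = 1

GCD = 1, x = -5, y = 6


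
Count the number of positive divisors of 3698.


3698 = 2^1 × 43^2
d(3698) = (1+1) × (2+1) = 6

6 divisors


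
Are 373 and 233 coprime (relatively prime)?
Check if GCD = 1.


Euclidean algorithm:
373 = 1 * 233 + 140
233 = 1 * 140 + 93
140 = 1 * 93 + 47
93 = 1 * 47 + 46
47 = 1 * 46 + 1
46 = 46 * 1 + 0
GCD(373, 233) = 1

Yes, coprime (GCD = 1)


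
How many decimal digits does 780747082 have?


780747082 has 9 digits in base 10
floor(log10(780747082)) + 1 = floor(8.8925) + 1 = 9

9 digits (base 10)


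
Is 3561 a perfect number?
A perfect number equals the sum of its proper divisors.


Proper divisors of 3561: 1, 3, 1187
Sum = 1 + 3 + 1187 = 1191

No, 3561 is not perfect (1191 ≠ 3561)


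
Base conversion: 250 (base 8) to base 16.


250 (base 8) = 168 (decimal)
168 (decimal) = A8 (base 16)


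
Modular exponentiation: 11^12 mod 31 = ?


11^1 mod 31 = 11
11^2 mod 31 = 28
11^3 mod 31 = 29
11^4 mod 31 = 9
11^5 mod 31 = 6
11^6 mod 31 = 4
11^7 mod 31 = 13
11^8 mod 31 = 19
11^9 mod 31 = 23
11^10 mod 31 = 5
11^11 mod 31 = 24
11^12 mod 31 = 16


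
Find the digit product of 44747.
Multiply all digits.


4 × 4 × 7 × 4 × 7 = 3136


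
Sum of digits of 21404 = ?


2 + 1 + 4 + 0 + 4 = 11


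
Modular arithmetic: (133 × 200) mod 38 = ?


133 × 200 = 26600
26600 mod 38 = 0


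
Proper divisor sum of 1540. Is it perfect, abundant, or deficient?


Proper divisors: 1, 2, 4, 5, 7, 10, 11, 14, 20, 22, 28, 35, 44, 55, 70, 77, 110, 140, 154, 220, 308, 385, 770
Sum = 1 + 2 + 4 + 5 + 7 + 10 + 11 + 14 + 20 + 22 + 28 + 35 + 44 + 55 + 70 + 77 + 110 + 140 + 154 + 220 + 308 + 385 + 770 = 2492
2492 > 1540 → abundant

s(1540) = 2492 (abundant)


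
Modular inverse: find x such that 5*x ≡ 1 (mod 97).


Use the extended Euclidean algorithm on (97, 5); each row r = 97*s + 5*t:
r=97, s=1, t=0
r=5, s=0, t=1
q=19: r=2, s=1, t=-19   [97*(1) + 5*(-19) = 2]
q=2: r=1, s=-2, t=39   [97*(-2) + 5*(39) = 1]
q=2: r=0, s=5, t=-97   [97*(5) + 5*(-97) = 0]
GCD = 1 with t = 39, so 5*(39) ≡ 1 (mod 97)
Inverse = 39 mod 97 = 39
Check: 5 * 39 = 195 ≡ 1 (mod 97)

5^(-1) ≡ 39 (mod 97)


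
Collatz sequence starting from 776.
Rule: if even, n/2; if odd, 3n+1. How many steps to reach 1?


776 → 388 → 194 → 97 → 292 → 146 → 73 → 220 → 110 → 55 → 166 → 83 → 250 → 125 → 376 → 188 → 94 → 47 → 142 → 71 → 214 → 107 → 322 → 161 → 484 → 242 → 121 → 364 → 182 → 91 → 274 → 137 → 412 → 206 → 103 → 310 → 155 → 466 → 233 → 700 → 350 → 175 → 526 → 263 → 790 → 395 → 1186 → 593 → 1780 → 890 → 445 → 1336 → 668 → 334 → 167 → 502 → 251 → 754 → 377 → 1132 → 566 → 283 → 850 → 425 → 1276 → 638 → 319 → 958 → 479 → 1438 → 719 → 2158 → 1079 → 3238 → 1619 → 4858 → 2429 → 7288 → 3644 → 1822 → 911 → 2734 → 1367 → 4102 → 2051 → 6154 → 3077 → 9232 → 4616 → 2308 → 1154 → 577 → 1732 → 866 → 433 → 1300 → 650 → 325 → 976 → 488 → 244 → 122 → 61 → 184 → 92 → 46 → 23 → 70 → 35 → 106 → 53 → 160 → 80 → 40 → 20 → 10 → 5 → 16 → 8 → 4 → 2 → 1
Total steps = 121

121 steps


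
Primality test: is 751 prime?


Check divisors up to sqrt(751) = 27.4044
No divisors found.
751 is prime.

Yes, 751 is prime


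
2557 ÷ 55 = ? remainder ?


2557 = 55 * 46 + 27
Check: 2530 + 27 = 2557

q = 46, r = 27


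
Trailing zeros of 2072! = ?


floor(2072/5) = 414
floor(2072/25) = 82
floor(2072/125) = 16
floor(2072/625) = 3
Total = 515

515 trailing zeros


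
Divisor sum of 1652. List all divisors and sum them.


Divisors of 1652: 1, 2, 4, 7, 14, 28, 59, 118, 236, 413, 826, 1652
Sum = 1 + 2 + 4 + 7 + 14 + 28 + 59 + 118 + 236 + 413 + 826 + 1652 = 3360

σ(1652) = 3360


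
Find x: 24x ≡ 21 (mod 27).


GCD(24, 27) = 3 divides 21
Divide: 8x ≡ 7 (mod 9)
x ≡ 2 (mod 9)


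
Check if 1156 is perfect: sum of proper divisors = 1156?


Proper divisors of 1156: 1, 2, 4, 17, 34, 68, 289, 578
Sum = 1 + 2 + 4 + 17 + 34 + 68 + 289 + 578 = 993

No, 1156 is not perfect (993 ≠ 1156)


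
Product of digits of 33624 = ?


3 × 3 × 6 × 2 × 4 = 432


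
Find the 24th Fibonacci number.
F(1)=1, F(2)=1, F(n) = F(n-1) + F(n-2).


Sequence: 1, 1, 2, 3, 5, 8, 13, 21, 34, 55, 89, 144, 233, 377, 610, 987, 1597, 2584, 4181, 6765, 10946, 17711, 28657, 46368
F(24) = 46368


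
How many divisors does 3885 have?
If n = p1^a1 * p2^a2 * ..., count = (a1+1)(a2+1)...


3885 = 3^1 × 5^1 × 7^1 × 37^1
d(3885) = (1+1) × (1+1) × (1+1) × (1+1) = 16

16 divisors


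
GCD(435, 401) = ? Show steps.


435 = 1 * 401 + 34
401 = 11 * 34 + 27
34 = 1 * 27 + 7
27 = 3 * 7 + 6
7 = 1 * 6 + 1
6 = 6 * 1 + 0
GCD = 1


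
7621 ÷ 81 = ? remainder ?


7621 = 81 * 94 + 7
Check: 7614 + 7 = 7621

q = 94, r = 7


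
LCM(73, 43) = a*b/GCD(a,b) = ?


GCD(73, 43) = 1
LCM = 73*43/1 = 3139/1 = 3139

LCM = 3139


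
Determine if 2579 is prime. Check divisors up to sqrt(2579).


Check divisors up to sqrt(2579) = 50.7839
No divisors found.
2579 is prime.

Yes, 2579 is prime


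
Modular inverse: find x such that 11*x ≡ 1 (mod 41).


Use the extended Euclidean algorithm on (41, 11); each row r = 41*s + 11*t:
r=41, s=1, t=0
r=11, s=0, t=1
q=3: r=8, s=1, t=-3   [41*(1) + 11*(-3) = 8]
q=1: r=3, s=-1, t=4   [41*(-1) + 11*(4) = 3]
q=2: r=2, s=3, t=-11   [41*(3) + 11*(-11) = 2]
q=1: r=1, s=-4, t=15   [41*(-4) + 11*(15) = 1]
q=2: r=0, s=11, t=-41   [41*(11) + 11*(-41) = 0]
GCD = 1 with t = 15, so 11*(15) ≡ 1 (mod 41)
Inverse = 15 mod 41 = 15
Check: 11 * 15 = 165 ≡ 1 (mod 41)

11^(-1) ≡ 15 (mod 41)


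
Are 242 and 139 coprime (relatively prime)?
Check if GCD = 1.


Euclidean algorithm:
242 = 1 * 139 + 103
139 = 1 * 103 + 36
103 = 2 * 36 + 31
36 = 1 * 31 + 5
31 = 6 * 5 + 1
5 = 5 * 1 + 0
GCD(242, 139) = 1

Yes, coprime (GCD = 1)


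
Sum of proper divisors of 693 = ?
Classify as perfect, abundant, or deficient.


Proper divisors: 1, 3, 7, 9, 11, 21, 33, 63, 77, 99, 231
Sum = 1 + 3 + 7 + 9 + 11 + 21 + 33 + 63 + 77 + 99 + 231 = 555
555 < 693 → deficient

s(693) = 555 (deficient)


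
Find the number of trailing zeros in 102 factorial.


floor(102/5) = 20
floor(102/25) = 4
Total = 24

24 trailing zeros


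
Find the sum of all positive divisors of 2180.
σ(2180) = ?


Divisors of 2180: 1, 2, 4, 5, 10, 20, 109, 218, 436, 545, 1090, 2180
Sum = 1 + 2 + 4 + 5 + 10 + 20 + 109 + 218 + 436 + 545 + 1090 + 2180 = 4620

σ(2180) = 4620


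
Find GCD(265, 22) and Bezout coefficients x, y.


Tabular extended Euclidean (each row: r = 265*s + 22*t):
r=265, s=1, t=0
r=22, s=0, t=1
q=12: r=1, s=1, t=-12   [265*(1) + 22*(-12) = 1]
q=22: r=0, s=-22, t=265   [265*(-22) + 22*(265) = 0]
GCD = 1; from the row with r=1: x=1, y=-12
Check: 265*(1) + 22*(-12) = 265 - 264 = 1

GCD = 1, x = 1, y = -12


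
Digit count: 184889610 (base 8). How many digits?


184889610 in base 8 = 1301230412
Number of digits = 10

10 digits (base 8)


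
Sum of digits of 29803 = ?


2 + 9 + 8 + 0 + 3 = 22


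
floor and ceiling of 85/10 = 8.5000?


85/10 = 8.5000
floor = 8
ceil = 9

floor = 8, ceil = 9


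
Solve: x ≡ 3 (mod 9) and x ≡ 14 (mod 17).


M = 9*17 = 153
M1 = M/9 = 17, M2 = M/17 = 9
M1^(-1) mod 9 = 8, M2^(-1) mod 17 = 2
x = 3*17*8 + 14*9*2 = 660
660 mod 153 = 48
Check: 48 mod 9 = 3 ✓, 48 mod 17 = 14 ✓

x ≡ 48 (mod 153)


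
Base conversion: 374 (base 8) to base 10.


374 (base 8) = 252 (decimal)
252 (decimal) = 252 (base 10)


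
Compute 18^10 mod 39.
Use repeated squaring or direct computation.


18^1 mod 39 = 18
18^2 mod 39 = 12
18^3 mod 39 = 21
18^4 mod 39 = 27
18^5 mod 39 = 18
18^6 mod 39 = 12
18^7 mod 39 = 21
18^8 mod 39 = 27
18^9 mod 39 = 18
18^10 mod 39 = 12


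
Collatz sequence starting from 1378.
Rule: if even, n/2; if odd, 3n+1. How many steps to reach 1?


1378 → 689 → 2068 → 1034 → 517 → 1552 → 776 → 388 → 194 → 97 → 292 → 146 → 73 → 220 → 110 → 55 → 166 → 83 → 250 → 125 → 376 → 188 → 94 → 47 → 142 → 71 → 214 → 107 → 322 → 161 → 484 → 242 → 121 → 364 → 182 → 91 → 274 → 137 → 412 → 206 → 103 → 310 → 155 → 466 → 233 → 700 → 350 → 175 → 526 → 263 → 790 → 395 → 1186 → 593 → 1780 → 890 → 445 → 1336 → 668 → 334 → 167 → 502 → 251 → 754 → 377 → 1132 → 566 → 283 → 850 → 425 → 1276 → 638 → 319 → 958 → 479 → 1438 → 719 → 2158 → 1079 → 3238 → 1619 → 4858 → 2429 → 7288 → 3644 → 1822 → 911 → 2734 → 1367 → 4102 → 2051 → 6154 → 3077 → 9232 → 4616 → 2308 → 1154 → 577 → 1732 → 866 → 433 → 1300 → 650 → 325 → 976 → 488 → 244 → 122 → 61 → 184 → 92 → 46 → 23 → 70 → 35 → 106 → 53 → 160 → 80 → 40 → 20 → 10 → 5 → 16 → 8 → 4 → 2 → 1
Total steps = 127

127 steps


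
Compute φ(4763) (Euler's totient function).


4763 = 11 × 433
Prime factors: 11, 433
φ(4763) = 4763 × (1-1/11) × (1-1/433)
= 4763 × 10/11 × 432/433 = 4320

φ(4763) = 4320


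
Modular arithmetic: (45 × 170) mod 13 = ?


45 × 170 = 7650
7650 mod 13 = 6


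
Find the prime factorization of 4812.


4812 / 2 = 2406
2406 / 2 = 1203
1203 / 3 = 401
401 / 401 = 1
4812 = 2^2 × 3 × 401


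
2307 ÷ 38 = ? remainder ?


2307 = 38 * 60 + 27
Check: 2280 + 27 = 2307

q = 60, r = 27


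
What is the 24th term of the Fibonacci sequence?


Sequence: 1, 1, 2, 3, 5, 8, 13, 21, 34, 55, 89, 144, 233, 377, 610, 987, 1597, 2584, 4181, 6765, 10946, 17711, 28657, 46368
F(24) = 46368


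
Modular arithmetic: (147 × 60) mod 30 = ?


147 × 60 = 8820
8820 mod 30 = 0


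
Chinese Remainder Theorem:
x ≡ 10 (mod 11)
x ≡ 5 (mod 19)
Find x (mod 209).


M = 11*19 = 209
M1 = M/11 = 19, M2 = M/19 = 11
M1^(-1) mod 11 = 7, M2^(-1) mod 19 = 7
x = 10*19*7 + 5*11*7 = 1715
1715 mod 209 = 43
Check: 43 mod 11 = 10 ✓, 43 mod 19 = 5 ✓

x ≡ 43 (mod 209)


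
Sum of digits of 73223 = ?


7 + 3 + 2 + 2 + 3 = 17


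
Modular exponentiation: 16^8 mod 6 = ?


16^1 mod 6 = 4
16^2 mod 6 = 4
16^3 mod 6 = 4
16^4 mod 6 = 4
16^5 mod 6 = 4
16^6 mod 6 = 4
16^7 mod 6 = 4
16^8 mod 6 = 4


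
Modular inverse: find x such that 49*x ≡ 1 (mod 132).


Use the extended Euclidean algorithm on (132, 49); each row r = 132*s + 49*t:
r=132, s=1, t=0
r=49, s=0, t=1
q=2: r=34, s=1, t=-2   [132*(1) + 49*(-2) = 34]
q=1: r=15, s=-1, t=3   [132*(-1) + 49*(3) = 15]
q=2: r=4, s=3, t=-8   [132*(3) + 49*(-8) = 4]
q=3: r=3, s=-10, t=27   [132*(-10) + 49*(27) = 3]
q=1: r=1, s=13, t=-35   [132*(13) + 49*(-35) = 1]
q=3: r=0, s=-49, t=132   [132*(-49) + 49*(132) = 0]
GCD = 1 with t = -35, so 49*(-35) ≡ 1 (mod 132)
Inverse = -35 mod 132 = 97
Check: 49 * 97 = 4753 ≡ 1 (mod 132)

49^(-1) ≡ 97 (mod 132)


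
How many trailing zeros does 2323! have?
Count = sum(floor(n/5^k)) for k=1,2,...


floor(2323/5) = 464
floor(2323/25) = 92
floor(2323/125) = 18
floor(2323/625) = 3
Total = 577

577 trailing zeros


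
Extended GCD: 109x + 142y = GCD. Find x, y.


Tabular extended Euclidean (each row: r = 109*s + 142*t):
r=109, s=1, t=0
r=142, s=0, t=1
q=0: r=109, s=1, t=0   [109*(1) + 142*(0) = 109]
q=1: r=33, s=-1, t=1   [109*(-1) + 142*(1) = 33]
q=3: r=10, s=4, t=-3   [109*(4) + 142*(-3) = 10]
q=3: r=3, s=-13, t=10   [109*(-13) + 142*(10) = 3]
q=3: r=1, s=43, t=-33   [109*(43) + 142*(-33) = 1]
q=3: r=0, s=-142, t=109   [109*(-142) + 142*(109) = 0]
GCD = 1; from the row with r=1: x=43, y=-33
Check: 109*(43) + 142*(-33) = 4687 - 4686 = 1

GCD = 1, x = 43, y = -33


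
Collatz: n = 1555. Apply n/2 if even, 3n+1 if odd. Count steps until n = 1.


1555 → 4666 → 2333 → 7000 → 3500 → 1750 → 875 → 2626 → 1313 → 3940 → 1970 → 985 → 2956 → 1478 → 739 → 2218 → 1109 → 3328 → 1664 → 832 → 416 → 208 → 104 → 52 → 26 → 13 → 40 → 20 → 10 → 5 → 16 → 8 → 4 → 2 → 1
Total steps = 34

34 steps


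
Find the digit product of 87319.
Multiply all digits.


8 × 7 × 3 × 1 × 9 = 1512


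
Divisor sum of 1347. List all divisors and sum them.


Divisors of 1347: 1, 3, 449, 1347
Sum = 1 + 3 + 449 + 1347 = 1800

σ(1347) = 1800


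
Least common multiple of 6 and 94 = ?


GCD(6, 94) = 2
LCM = 6*94/2 = 564/2 = 282

LCM = 282


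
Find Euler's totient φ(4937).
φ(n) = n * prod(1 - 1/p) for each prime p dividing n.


4937 = 4937
Prime factors: 4937
φ(4937) = 4937 × (1-1/4937)
= 4937 × 4936/4937 = 4936

φ(4937) = 4936


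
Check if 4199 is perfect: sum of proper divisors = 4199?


Proper divisors of 4199: 1, 13, 17, 19, 221, 247, 323
Sum = 1 + 13 + 17 + 19 + 221 + 247 + 323 = 841

No, 4199 is not perfect (841 ≠ 4199)


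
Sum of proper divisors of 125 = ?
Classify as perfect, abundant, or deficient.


Proper divisors: 1, 5, 25
Sum = 1 + 5 + 25 = 31
31 < 125 → deficient

s(125) = 31 (deficient)


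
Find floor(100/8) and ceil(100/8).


100/8 = 12.5000
floor = 12
ceil = 13

floor = 12, ceil = 13


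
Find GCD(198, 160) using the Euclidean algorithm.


198 = 1 * 160 + 38
160 = 4 * 38 + 8
38 = 4 * 8 + 6
8 = 1 * 6 + 2
6 = 3 * 2 + 0
GCD = 2


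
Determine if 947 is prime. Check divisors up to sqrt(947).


Check divisors up to sqrt(947) = 30.7734
No divisors found.
947 is prime.

Yes, 947 is prime


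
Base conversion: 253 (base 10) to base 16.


253 (base 10) = 253 (decimal)
253 (decimal) = FD (base 16)


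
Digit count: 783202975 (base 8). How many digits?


783202975 in base 8 = 5653535237
Number of digits = 10

10 digits (base 8)


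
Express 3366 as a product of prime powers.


3366 / 2 = 1683
1683 / 3 = 561
561 / 3 = 187
187 / 11 = 17
17 / 17 = 1
3366 = 2 × 3^2 × 11 × 17


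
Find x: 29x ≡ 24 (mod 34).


GCD(29, 34) = 1, unique solution
a^(-1) mod 34 = 27
x = 27 * 24 mod 34 = 2

x ≡ 2 (mod 34)


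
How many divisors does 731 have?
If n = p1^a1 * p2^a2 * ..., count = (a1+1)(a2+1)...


731 = 17^1 × 43^1
d(731) = (1+1) × (1+1) = 4

4 divisors


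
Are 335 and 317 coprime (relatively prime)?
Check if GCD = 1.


Euclidean algorithm:
335 = 1 * 317 + 18
317 = 17 * 18 + 11
18 = 1 * 11 + 7
11 = 1 * 7 + 4
7 = 1 * 4 + 3
4 = 1 * 3 + 1
3 = 3 * 1 + 0
GCD(335, 317) = 1

Yes, coprime (GCD = 1)


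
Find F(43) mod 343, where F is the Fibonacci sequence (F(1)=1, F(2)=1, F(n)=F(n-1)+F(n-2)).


F(k) mod 343 for k=1..43:
1, 1, 2, 3, 5, 8, 13, 21, 34, 55, 89, 144, 233, 34, 267, 301, 225, 183, 65, 248, 313, 218, 188, 63, 251, 314, 222, 193, 72, 265, 337, 259, 253, 169, 79, 248, 327, 232, 216, 105, 321, 83, 61
F(43) mod 343 = 61


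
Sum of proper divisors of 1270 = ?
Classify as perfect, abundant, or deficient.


Proper divisors: 1, 2, 5, 10, 127, 254, 635
Sum = 1 + 2 + 5 + 10 + 127 + 254 + 635 = 1034
1034 < 1270 → deficient

s(1270) = 1034 (deficient)


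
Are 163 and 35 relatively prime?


Euclidean algorithm:
163 = 4 * 35 + 23
35 = 1 * 23 + 12
23 = 1 * 12 + 11
12 = 1 * 11 + 1
11 = 11 * 1 + 0
GCD(163, 35) = 1

Yes, coprime (GCD = 1)


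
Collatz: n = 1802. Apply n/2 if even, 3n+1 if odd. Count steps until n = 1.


1802 → 901 → 2704 → 1352 → 676 → 338 → 169 → 508 → 254 → 127 → 382 → 191 → 574 → 287 → 862 → 431 → 1294 → 647 → 1942 → 971 → 2914 → 1457 → 4372 → 2186 → 1093 → 3280 → 1640 → 820 → 410 → 205 → 616 → 308 → 154 → 77 → 232 → 116 → 58 → 29 → 88 → 44 → 22 → 11 → 34 → 17 → 52 → 26 → 13 → 40 → 20 → 10 → 5 → 16 → 8 → 4 → 2 → 1
Total steps = 55

55 steps


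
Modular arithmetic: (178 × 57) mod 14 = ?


178 × 57 = 10146
10146 mod 14 = 10


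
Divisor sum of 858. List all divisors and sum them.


Divisors of 858: 1, 2, 3, 6, 11, 13, 22, 26, 33, 39, 66, 78, 143, 286, 429, 858
Sum = 1 + 2 + 3 + 6 + 11 + 13 + 22 + 26 + 33 + 39 + 66 + 78 + 143 + 286 + 429 + 858 = 2016

σ(858) = 2016


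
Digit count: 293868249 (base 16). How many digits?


293868249 in base 16 = 118412D9
Number of digits = 8

8 digits (base 16)


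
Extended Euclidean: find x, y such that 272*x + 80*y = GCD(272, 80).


Tabular extended Euclidean (each row: r = 272*s + 80*t):
r=272, s=1, t=0
r=80, s=0, t=1
q=3: r=32, s=1, t=-3   [272*(1) + 80*(-3) = 32]
q=2: r=16, s=-2, t=7   [272*(-2) + 80*(7) = 16]
q=2: r=0, s=5, t=-17   [272*(5) + 80*(-17) = 0]
GCD = 16; from the row with r=16: x=-2, y=7
Check: 272*(-2) + 80*(7) = -544 + 560 = 16

GCD = 16, x = -2, y = 7


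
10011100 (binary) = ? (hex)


10011100 (base 2) = 156 (decimal)
156 (decimal) = 9C (base 16)


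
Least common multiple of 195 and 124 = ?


GCD(195, 124) = 1
LCM = 195*124/1 = 24180/1 = 24180

LCM = 24180


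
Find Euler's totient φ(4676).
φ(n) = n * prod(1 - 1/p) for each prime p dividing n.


4676 = 2^2 × 7 × 167
Prime factors: 2, 7, 167
φ(4676) = 4676 × (1-1/2) × (1-1/7) × (1-1/167)
= 4676 × 1/2 × 6/7 × 166/167 = 1992

φ(4676) = 1992


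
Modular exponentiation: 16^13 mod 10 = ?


16^1 mod 10 = 6
16^2 mod 10 = 6
16^3 mod 10 = 6
16^4 mod 10 = 6
16^5 mod 10 = 6
16^6 mod 10 = 6
16^7 mod 10 = 6
16^8 mod 10 = 6
16^9 mod 10 = 6
16^10 mod 10 = 6
16^11 mod 10 = 6
16^12 mod 10 = 6
16^13 mod 10 = 6


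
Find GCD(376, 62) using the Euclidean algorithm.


376 = 6 * 62 + 4
62 = 15 * 4 + 2
4 = 2 * 2 + 0
GCD = 2


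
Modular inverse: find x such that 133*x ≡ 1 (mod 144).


Use the extended Euclidean algorithm on (144, 133); each row r = 144*s + 133*t:
r=144, s=1, t=0
r=133, s=0, t=1
q=1: r=11, s=1, t=-1   [144*(1) + 133*(-1) = 11]
q=12: r=1, s=-12, t=13   [144*(-12) + 133*(13) = 1]
q=11: r=0, s=133, t=-144   [144*(133) + 133*(-144) = 0]
GCD = 1 with t = 13, so 133*(13) ≡ 1 (mod 144)
Inverse = 13 mod 144 = 13
Check: 133 * 13 = 1729 ≡ 1 (mod 144)

133^(-1) ≡ 13 (mod 144)


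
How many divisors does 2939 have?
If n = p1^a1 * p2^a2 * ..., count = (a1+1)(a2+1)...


2939 = 2939^1
d(2939) = (1+1) = 2

2 divisors


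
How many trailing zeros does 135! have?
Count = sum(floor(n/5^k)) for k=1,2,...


floor(135/5) = 27
floor(135/25) = 5
floor(135/125) = 1
Total = 33

33 trailing zeros
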